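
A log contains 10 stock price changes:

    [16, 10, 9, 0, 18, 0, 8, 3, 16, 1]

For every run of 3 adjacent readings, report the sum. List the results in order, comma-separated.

(16, 10, 9) → sum 35
(10, 9, 0) → sum 19
(9, 0, 18) → sum 27
(0, 18, 0) → sum 18
(18, 0, 8) → sum 26
(0, 8, 3) → sum 11
(8, 3, 16) → sum 27
(3, 16, 1) → sum 20

35, 19, 27, 18, 26, 11, 27, 20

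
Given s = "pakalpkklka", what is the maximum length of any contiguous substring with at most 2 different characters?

[p] 1 distinct, len 1
[p, a] 2 distinct, len 2
[a, k] 2 distinct, len 2
[a, k, a] 2 distinct, len 3
[a, l] 2 distinct, len 2
[l, p] 2 distinct, len 2
[p, k] 2 distinct, len 2
[p, k, k] 2 distinct, len 3
[k, k, l] 2 distinct, len 3
[k, k, l, k] 2 distinct, len 4
[k, a] 2 distinct, len 2
Longest length with ≤2 distinct: 4.

4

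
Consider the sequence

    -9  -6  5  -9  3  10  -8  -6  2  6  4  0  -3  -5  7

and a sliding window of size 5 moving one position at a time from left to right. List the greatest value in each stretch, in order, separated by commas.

Sliding a size-5 window across the 15 values:
(-9, -6, 5, -9, 3) → max 5
(-6, 5, -9, 3, 10) → max 10
(5, -9, 3, 10, -8) → max 10
(-9, 3, 10, -8, -6) → max 10
(3, 10, -8, -6, 2) → max 10
(10, -8, -6, 2, 6) → max 10
(-8, -6, 2, 6, 4) → max 6
(-6, 2, 6, 4, 0) → max 6
(2, 6, 4, 0, -3) → max 6
(6, 4, 0, -3, -5) → max 6
(4, 0, -3, -5, 7) → max 7

5, 10, 10, 10, 10, 10, 6, 6, 6, 6, 7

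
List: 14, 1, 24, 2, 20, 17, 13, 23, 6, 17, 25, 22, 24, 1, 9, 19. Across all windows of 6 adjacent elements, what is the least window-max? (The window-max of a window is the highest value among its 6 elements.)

Each size-6 window and its max:
14 1 24 2 20 17 → max 24
1 24 2 20 17 13 → max 24
24 2 20 17 13 23 → max 24
2 20 17 13 23 6 → max 23
20 17 13 23 6 17 → max 23
17 13 23 6 17 25 → max 25
13 23 6 17 25 22 → max 25
23 6 17 25 22 24 → max 25
6 17 25 22 24 1 → max 25
17 25 22 24 1 9 → max 25
25 22 24 1 9 19 → max 25
Least of these is 23.

23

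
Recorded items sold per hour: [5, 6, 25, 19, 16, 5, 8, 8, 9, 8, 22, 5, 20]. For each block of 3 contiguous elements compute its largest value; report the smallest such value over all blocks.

(5, 6, 25) → max 25
(6, 25, 19) → max 25
(25, 19, 16) → max 25
(19, 16, 5) → max 19
(16, 5, 8) → max 16
(5, 8, 8) → max 8
(8, 8, 9) → max 9
(8, 9, 8) → max 9
(9, 8, 22) → max 22
(8, 22, 5) → max 22
(22, 5, 20) → max 22
Smallest of these is 8.

8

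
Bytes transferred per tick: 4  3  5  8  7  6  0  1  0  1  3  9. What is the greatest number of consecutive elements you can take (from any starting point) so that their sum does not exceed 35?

Extend to the right; shrink from the left whenever the sum exceeds 35:
[4] sum 4 len 1
[4, 3] sum 7 len 2
[4, 3, 5] sum 12 len 3
[4, 3, 5, 8] sum 20 len 4
[4, 3, 5, 8, 7] sum 27 len 5
[4, 3, 5, 8, 7, 6] sum 33 len 6
[4, 3, 5, 8, 7, 6, 0] sum 33 len 7
[4, 3, 5, 8, 7, 6, 0, 1] sum 34 len 8
[4, 3, 5, 8, 7, 6, 0, 1, 0] sum 34 len 9
[4, 3, 5, 8, 7, 6, 0, 1, 0, 1] sum 35 len 10
[3, 5, 8, 7, 6, 0, 1, 0, 1, 3] sum 34 len 10
[8, 7, 6, 0, 1, 0, 1, 3, 9] sum 35 len 9
Longest length seen: 10.

10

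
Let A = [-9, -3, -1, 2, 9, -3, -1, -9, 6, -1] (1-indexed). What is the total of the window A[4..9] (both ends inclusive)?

Elements at indices 4..9: 2, 9, -3, -1, -9, 6
sum(2, 9, -3, -1, -9, 6) = 4

4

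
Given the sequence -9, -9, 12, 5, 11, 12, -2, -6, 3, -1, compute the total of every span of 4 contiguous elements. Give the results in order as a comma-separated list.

-1, 19, 40, 26, 15, 7, -6

[-9, -9, 12, 5] → sum -1
[-9, 12, 5, 11] → sum 19
[12, 5, 11, 12] → sum 40
[5, 11, 12, -2] → sum 26
[11, 12, -2, -6] → sum 15
[12, -2, -6, 3] → sum 7
[-2, -6, 3, -1] → sum -6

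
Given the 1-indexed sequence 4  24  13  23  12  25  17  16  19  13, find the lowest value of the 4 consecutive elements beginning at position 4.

Elements at indices 4..7: 23, 12, 25, 17
min(23, 12, 25, 17) = 12

12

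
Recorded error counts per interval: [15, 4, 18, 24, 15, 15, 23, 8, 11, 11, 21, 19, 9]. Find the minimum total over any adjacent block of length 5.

68

(15, 4, 18, 24, 15) → sum 76
(4, 18, 24, 15, 15) → sum 76
(18, 24, 15, 15, 23) → sum 95
(24, 15, 15, 23, 8) → sum 85
(15, 15, 23, 8, 11) → sum 72
(15, 23, 8, 11, 11) → sum 68
(23, 8, 11, 11, 21) → sum 74
(8, 11, 11, 21, 19) → sum 70
(11, 11, 21, 19, 9) → sum 71
Minimum of these is 68.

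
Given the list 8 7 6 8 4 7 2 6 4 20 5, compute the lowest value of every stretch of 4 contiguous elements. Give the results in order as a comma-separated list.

Sliding a size-4 window across the 11 values:
[8, 7, 6, 8] → min 6
[7, 6, 8, 4] → min 4
[6, 8, 4, 7] → min 4
[8, 4, 7, 2] → min 2
[4, 7, 2, 6] → min 2
[7, 2, 6, 4] → min 2
[2, 6, 4, 20] → min 2
[6, 4, 20, 5] → min 4

6, 4, 4, 2, 2, 2, 2, 4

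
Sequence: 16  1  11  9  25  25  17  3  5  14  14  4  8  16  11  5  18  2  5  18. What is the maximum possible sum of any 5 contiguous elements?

(16, 1, 11, 9, 25) → sum 62
(1, 11, 9, 25, 25) → sum 71
(11, 9, 25, 25, 17) → sum 87
(9, 25, 25, 17, 3) → sum 79
(25, 25, 17, 3, 5) → sum 75
(25, 17, 3, 5, 14) → sum 64
(17, 3, 5, 14, 14) → sum 53
(3, 5, 14, 14, 4) → sum 40
(5, 14, 14, 4, 8) → sum 45
(14, 14, 4, 8, 16) → sum 56
(14, 4, 8, 16, 11) → sum 53
(4, 8, 16, 11, 5) → sum 44
(8, 16, 11, 5, 18) → sum 58
(16, 11, 5, 18, 2) → sum 52
(11, 5, 18, 2, 5) → sum 41
(5, 18, 2, 5, 18) → sum 48
Maximum of these is 87.

87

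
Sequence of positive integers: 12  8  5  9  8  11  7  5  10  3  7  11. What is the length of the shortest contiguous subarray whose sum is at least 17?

add 12: running sum 12 < 17
end 1: [12, 8] sum 20, len 2
end 2: [12, 8, 5] sum 25, len 3
end 3: [8, 5, 9] sum 22, len 3
end 4: [9, 8] sum 17, len 2
end 5: [8, 11] sum 19, len 2
end 6: [11, 7] sum 18, len 2
end 7: [11, 7, 5] sum 23, len 3
end 8: [7, 5, 10] sum 22, len 3
end 9: [5, 10, 3] sum 18, len 3
end 10: [10, 3, 7] sum 20, len 3
end 11: [7, 11] sum 18, len 2
Shortest qualifying length: 2.

2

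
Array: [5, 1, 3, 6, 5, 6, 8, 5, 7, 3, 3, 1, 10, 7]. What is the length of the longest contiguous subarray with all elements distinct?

5

[5] len 1
[5, 1] len 2
[5, 1, 3] len 3
[5, 1, 3, 6] len 4
[1, 3, 6, 5] len 4
[5, 6] len 2
[5, 6, 8] len 3
[6, 8, 5] len 3
[6, 8, 5, 7] len 4
[6, 8, 5, 7, 3] len 5
[3] len 1
[3, 1] len 2
[3, 1, 10] len 3
[3, 1, 10, 7] len 4
Longest all-distinct length: 5.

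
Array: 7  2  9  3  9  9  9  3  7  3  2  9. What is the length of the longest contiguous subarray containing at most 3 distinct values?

8

Extend right; when distinct count exceeds 3, shrink from the left:
[7] 1 distinct, len 1
[7, 2] 2 distinct, len 2
[7, 2, 9] 3 distinct, len 3
[2, 9, 3] 3 distinct, len 3
[2, 9, 3, 9] 3 distinct, len 4
[2, 9, 3, 9, 9] 3 distinct, len 5
[2, 9, 3, 9, 9, 9] 3 distinct, len 6
[2, 9, 3, 9, 9, 9, 3] 3 distinct, len 7
[9, 3, 9, 9, 9, 3, 7] 3 distinct, len 7
[9, 3, 9, 9, 9, 3, 7, 3] 3 distinct, len 8
[3, 7, 3, 2] 3 distinct, len 4
[3, 2, 9] 3 distinct, len 3
Longest length with ≤3 distinct: 8.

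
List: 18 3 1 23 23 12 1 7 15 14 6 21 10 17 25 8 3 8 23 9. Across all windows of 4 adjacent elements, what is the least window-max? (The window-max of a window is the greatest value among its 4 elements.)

[18, 3, 1, 23] → max 23
[3, 1, 23, 23] → max 23
[1, 23, 23, 12] → max 23
[23, 23, 12, 1] → max 23
[23, 12, 1, 7] → max 23
[12, 1, 7, 15] → max 15
[1, 7, 15, 14] → max 15
[7, 15, 14, 6] → max 15
[15, 14, 6, 21] → max 21
[14, 6, 21, 10] → max 21
[6, 21, 10, 17] → max 21
[21, 10, 17, 25] → max 25
[10, 17, 25, 8] → max 25
[17, 25, 8, 3] → max 25
[25, 8, 3, 8] → max 25
[8, 3, 8, 23] → max 23
[3, 8, 23, 9] → max 23
Least of these is 15.

15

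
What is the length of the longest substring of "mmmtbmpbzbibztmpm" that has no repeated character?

[m] len 1
[m] len 1
[m] len 1
[m, t] len 2
[m, t, b] len 3
[t, b, m] len 3
[t, b, m, p] len 4
[m, p, b] len 3
[m, p, b, z] len 4
[z, b] len 2
[z, b, i] len 3
[i, b] len 2
[i, b, z] len 3
[i, b, z, t] len 4
[i, b, z, t, m] len 5
[i, b, z, t, m, p] len 6
[p, m] len 2
Longest all-distinct length: 6.

6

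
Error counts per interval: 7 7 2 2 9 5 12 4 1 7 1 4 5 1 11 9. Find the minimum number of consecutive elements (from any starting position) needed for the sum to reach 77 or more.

add 7: running sum 7 < 77
add 7: running sum 14 < 77
add 2: running sum 16 < 77
add 2: running sum 18 < 77
add 9: running sum 27 < 77
add 5: running sum 32 < 77
add 12: running sum 44 < 77
add 4: running sum 48 < 77
add 1: running sum 49 < 77
add 7: running sum 56 < 77
add 1: running sum 57 < 77
add 4: running sum 61 < 77
add 5: running sum 66 < 77
add 1: running sum 67 < 77
end 14: [7, 7, 2, 2, 9, 5, 12, 4, 1, 7, 1, 4, 5, 1, 11] sum 78, len 15
end 15: [7, 2, 2, 9, 5, 12, 4, 1, 7, 1, 4, 5, 1, 11, 9] sum 80, len 15
Shortest qualifying length: 15.

15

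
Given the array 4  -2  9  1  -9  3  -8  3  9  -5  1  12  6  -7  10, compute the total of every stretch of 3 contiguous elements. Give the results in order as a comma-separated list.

11, 8, 1, -5, -14, -2, 4, 7, 5, 8, 19, 11, 9

Sliding a size-3 window across the 15 values:
[4, -2, 9] → sum 11
[-2, 9, 1] → sum 8
[9, 1, -9] → sum 1
[1, -9, 3] → sum -5
[-9, 3, -8] → sum -14
[3, -8, 3] → sum -2
[-8, 3, 9] → sum 4
[3, 9, -5] → sum 7
[9, -5, 1] → sum 5
[-5, 1, 12] → sum 8
[1, 12, 6] → sum 19
[12, 6, -7] → sum 11
[6, -7, 10] → sum 9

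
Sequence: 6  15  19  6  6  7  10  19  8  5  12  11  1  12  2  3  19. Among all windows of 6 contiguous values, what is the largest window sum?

67

[6, 15, 19, 6, 6, 7] → sum 59
[15, 19, 6, 6, 7, 10] → sum 63
[19, 6, 6, 7, 10, 19] → sum 67
[6, 6, 7, 10, 19, 8] → sum 56
[6, 7, 10, 19, 8, 5] → sum 55
[7, 10, 19, 8, 5, 12] → sum 61
[10, 19, 8, 5, 12, 11] → sum 65
[19, 8, 5, 12, 11, 1] → sum 56
[8, 5, 12, 11, 1, 12] → sum 49
[5, 12, 11, 1, 12, 2] → sum 43
[12, 11, 1, 12, 2, 3] → sum 41
[11, 1, 12, 2, 3, 19] → sum 48
Largest of these is 67.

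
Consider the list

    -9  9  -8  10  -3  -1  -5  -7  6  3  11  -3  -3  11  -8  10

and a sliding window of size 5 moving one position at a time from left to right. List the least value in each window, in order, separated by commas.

-9, -8, -8, -7, -7, -7, -7, -7, -3, -3, -8, -8

(-9, 9, -8, 10, -3) → min -9
(9, -8, 10, -3, -1) → min -8
(-8, 10, -3, -1, -5) → min -8
(10, -3, -1, -5, -7) → min -7
(-3, -1, -5, -7, 6) → min -7
(-1, -5, -7, 6, 3) → min -7
(-5, -7, 6, 3, 11) → min -7
(-7, 6, 3, 11, -3) → min -7
(6, 3, 11, -3, -3) → min -3
(3, 11, -3, -3, 11) → min -3
(11, -3, -3, 11, -8) → min -8
(-3, -3, 11, -8, 10) → min -8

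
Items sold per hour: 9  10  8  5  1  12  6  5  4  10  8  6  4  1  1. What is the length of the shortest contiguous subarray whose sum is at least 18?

Extend right; whenever the sum reaches 18, record the length and shrink from the left:
add 9: running sum 9 < 18
end 1: [9, 10] sum 19, len 2
end 2: [10, 8] sum 18, len 2
end 3: [10, 8, 5] sum 23, len 3
end 4: [10, 8, 5, 1] sum 24, len 4
end 5: [5, 1, 12] sum 18, len 3
end 6: [12, 6] sum 18, len 2
end 7: [12, 6, 5] sum 23, len 3
end 8: [12, 6, 5, 4] sum 27, len 4
end 9: [5, 4, 10] sum 19, len 3
end 10: [10, 8] sum 18, len 2
end 11: [10, 8, 6] sum 24, len 3
end 12: [8, 6, 4] sum 18, len 3
end 13: [8, 6, 4, 1] sum 19, len 4
end 14: [8, 6, 4, 1, 1] sum 20, len 5
Shortest qualifying length: 2.

2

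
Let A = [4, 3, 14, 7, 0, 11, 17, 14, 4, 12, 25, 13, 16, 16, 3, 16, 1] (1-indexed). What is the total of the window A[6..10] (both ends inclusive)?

58

Elements at indices 6..10: 11, 17, 14, 4, 12
sum(11, 17, 14, 4, 12) = 58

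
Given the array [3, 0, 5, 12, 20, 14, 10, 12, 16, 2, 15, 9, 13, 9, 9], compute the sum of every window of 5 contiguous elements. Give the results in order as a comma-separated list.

40, 51, 61, 68, 72, 54, 55, 54, 55, 48, 55

Sliding a size-5 window across the 15 values:
(3, 0, 5, 12, 20) → sum 40
(0, 5, 12, 20, 14) → sum 51
(5, 12, 20, 14, 10) → sum 61
(12, 20, 14, 10, 12) → sum 68
(20, 14, 10, 12, 16) → sum 72
(14, 10, 12, 16, 2) → sum 54
(10, 12, 16, 2, 15) → sum 55
(12, 16, 2, 15, 9) → sum 54
(16, 2, 15, 9, 13) → sum 55
(2, 15, 9, 13, 9) → sum 48
(15, 9, 13, 9, 9) → sum 55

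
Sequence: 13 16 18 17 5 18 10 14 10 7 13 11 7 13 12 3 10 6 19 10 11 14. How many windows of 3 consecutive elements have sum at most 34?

11

13 16 18 → sum 47
16 18 17 → sum 51
18 17 5 → sum 40
17 5 18 → sum 40
5 18 10 → sum 33  ≤ 34 ✓
18 10 14 → sum 42
10 14 10 → sum 34  ≤ 34 ✓
14 10 7 → sum 31  ≤ 34 ✓
10 7 13 → sum 30  ≤ 34 ✓
7 13 11 → sum 31  ≤ 34 ✓
13 11 7 → sum 31  ≤ 34 ✓
11 7 13 → sum 31  ≤ 34 ✓
7 13 12 → sum 32  ≤ 34 ✓
13 12 3 → sum 28  ≤ 34 ✓
12 3 10 → sum 25  ≤ 34 ✓
3 10 6 → sum 19  ≤ 34 ✓
10 6 19 → sum 35
6 19 10 → sum 35
19 10 11 → sum 40
10 11 14 → sum 35
11 windows satisfy the condition.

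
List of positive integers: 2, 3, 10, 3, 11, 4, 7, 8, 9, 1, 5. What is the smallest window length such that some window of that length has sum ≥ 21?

3

add 2: running sum 2 < 21
add 3: running sum 5 < 21
add 10: running sum 15 < 21
add 3: running sum 18 < 21
end 4: [10, 3, 11] sum 24, len 3
end 5: [10, 3, 11, 4] sum 28, len 4
end 6: [11, 4, 7] sum 22, len 3
end 7: [11, 4, 7, 8] sum 30, len 4
end 8: [7, 8, 9] sum 24, len 3
end 9: [7, 8, 9, 1] sum 25, len 4
end 10: [8, 9, 1, 5] sum 23, len 4
Shortest qualifying length: 3.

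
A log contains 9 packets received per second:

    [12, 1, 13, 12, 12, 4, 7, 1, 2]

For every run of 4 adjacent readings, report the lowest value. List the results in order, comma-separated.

1, 1, 4, 4, 1, 1

Sliding a size-4 window across the 9 values:
[12, 1, 13, 12] → min 1
[1, 13, 12, 12] → min 1
[13, 12, 12, 4] → min 4
[12, 12, 4, 7] → min 4
[12, 4, 7, 1] → min 1
[4, 7, 1, 2] → min 1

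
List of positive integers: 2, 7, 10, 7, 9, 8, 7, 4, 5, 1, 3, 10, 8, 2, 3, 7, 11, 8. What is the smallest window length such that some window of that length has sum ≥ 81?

add 2: running sum 2 < 81
add 7: running sum 9 < 81
add 10: running sum 19 < 81
add 7: running sum 26 < 81
add 9: running sum 35 < 81
add 8: running sum 43 < 81
add 7: running sum 50 < 81
add 4: running sum 54 < 81
add 5: running sum 59 < 81
add 1: running sum 60 < 81
add 3: running sum 63 < 81
add 10: running sum 73 < 81
end 12: [2, 7, 10, 7, 9, 8, 7, 4, 5, 1, 3, 10, 8] sum 81, len 13
end 13: [7, 10, 7, 9, 8, 7, 4, 5, 1, 3, 10, 8, 2] sum 81, len 13
end 14: [7, 10, 7, 9, 8, 7, 4, 5, 1, 3, 10, 8, 2, 3] sum 84, len 14
end 15: [10, 7, 9, 8, 7, 4, 5, 1, 3, 10, 8, 2, 3, 7] sum 84, len 14
end 16: [7, 9, 8, 7, 4, 5, 1, 3, 10, 8, 2, 3, 7, 11] sum 85, len 14
end 17: [9, 8, 7, 4, 5, 1, 3, 10, 8, 2, 3, 7, 11, 8] sum 86, len 14
Shortest qualifying length: 13.

13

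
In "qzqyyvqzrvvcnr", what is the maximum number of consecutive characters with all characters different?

5

add q: [q] len 1
add z: [q, z] len 2
add q (repeat q, move left end past it): [z, q] len 2
add y: [z, q, y] len 3
add y (repeat y, move left end past it): [y] len 1
add v: [y, v] len 2
add q: [y, v, q] len 3
add z: [y, v, q, z] len 4
add r: [y, v, q, z, r] len 5
add v (repeat v, move left end past it): [q, z, r, v] len 4
add v (repeat v, move left end past it): [v] len 1
add c: [v, c] len 2
add n: [v, c, n] len 3
add r: [v, c, n, r] len 4
Longest all-distinct length: 5.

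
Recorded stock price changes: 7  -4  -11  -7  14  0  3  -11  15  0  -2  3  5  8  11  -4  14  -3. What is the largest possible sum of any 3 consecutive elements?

(7, -4, -11) → sum -8
(-4, -11, -7) → sum -22
(-11, -7, 14) → sum -4
(-7, 14, 0) → sum 7
(14, 0, 3) → sum 17
(0, 3, -11) → sum -8
(3, -11, 15) → sum 7
(-11, 15, 0) → sum 4
(15, 0, -2) → sum 13
(0, -2, 3) → sum 1
(-2, 3, 5) → sum 6
(3, 5, 8) → sum 16
(5, 8, 11) → sum 24
(8, 11, -4) → sum 15
(11, -4, 14) → sum 21
(-4, 14, -3) → sum 7
Largest of these is 24.

24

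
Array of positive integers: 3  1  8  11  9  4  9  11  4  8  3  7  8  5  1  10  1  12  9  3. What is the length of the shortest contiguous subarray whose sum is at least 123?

18

add 3: running sum 3 < 123
add 1: running sum 4 < 123
add 8: running sum 12 < 123
add 11: running sum 23 < 123
add 9: running sum 32 < 123
add 4: running sum 36 < 123
add 9: running sum 45 < 123
add 11: running sum 56 < 123
add 4: running sum 60 < 123
add 8: running sum 68 < 123
add 3: running sum 71 < 123
add 7: running sum 78 < 123
add 8: running sum 86 < 123
add 5: running sum 91 < 123
add 1: running sum 92 < 123
add 10: running sum 102 < 123
add 1: running sum 103 < 123
add 12: running sum 115 < 123
add 9: shortest ending here [3, 1, 8, 11, 9, 4, 9, 11, 4, 8, 3, 7, 8, 5, 1, 10, 1, 12, 9] sum 124, len 19
add 3: shortest ending here [8, 11, 9, 4, 9, 11, 4, 8, 3, 7, 8, 5, 1, 10, 1, 12, 9, 3] sum 123, len 18
Shortest qualifying length: 18.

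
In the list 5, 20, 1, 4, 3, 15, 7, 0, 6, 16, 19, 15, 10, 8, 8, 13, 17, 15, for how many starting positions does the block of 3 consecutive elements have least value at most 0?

(5, 20, 1) → min 1
(20, 1, 4) → min 1
(1, 4, 3) → min 1
(4, 3, 15) → min 3
(3, 15, 7) → min 3
(15, 7, 0) → min 0  ≤ 0 ✓
(7, 0, 6) → min 0  ≤ 0 ✓
(0, 6, 16) → min 0  ≤ 0 ✓
(6, 16, 19) → min 6
(16, 19, 15) → min 15
(19, 15, 10) → min 10
(15, 10, 8) → min 8
(10, 8, 8) → min 8
(8, 8, 13) → min 8
(8, 13, 17) → min 8
(13, 17, 15) → min 13
3 windows satisfy the condition.

3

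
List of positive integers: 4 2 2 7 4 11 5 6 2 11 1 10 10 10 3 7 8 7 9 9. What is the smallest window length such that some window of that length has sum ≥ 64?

8

add 4: running sum 4 < 64
add 2: running sum 6 < 64
add 2: running sum 8 < 64
add 7: running sum 15 < 64
add 4: running sum 19 < 64
add 11: running sum 30 < 64
add 5: running sum 35 < 64
add 6: running sum 41 < 64
add 2: running sum 43 < 64
add 11: running sum 54 < 64
add 1: running sum 55 < 64
end 11: [4, 2, 2, 7, 4, 11, 5, 6, 2, 11, 1, 10] sum 65, len 12
end 12: [7, 4, 11, 5, 6, 2, 11, 1, 10, 10] sum 67, len 10
end 13: [11, 5, 6, 2, 11, 1, 10, 10, 10] sum 66, len 9
end 14: [11, 5, 6, 2, 11, 1, 10, 10, 10, 3] sum 69, len 10
end 15: [5, 6, 2, 11, 1, 10, 10, 10, 3, 7] sum 65, len 10
end 16: [6, 2, 11, 1, 10, 10, 10, 3, 7, 8] sum 68, len 10
end 17: [11, 1, 10, 10, 10, 3, 7, 8, 7] sum 67, len 9
end 18: [10, 10, 10, 3, 7, 8, 7, 9] sum 64, len 8
end 19: [10, 10, 10, 3, 7, 8, 7, 9, 9] sum 73, len 9
Shortest qualifying length: 8.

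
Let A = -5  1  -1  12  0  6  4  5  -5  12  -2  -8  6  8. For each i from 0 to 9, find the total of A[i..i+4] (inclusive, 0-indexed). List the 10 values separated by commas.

(-5, 1, -1, 12, 0) → sum 7
(1, -1, 12, 0, 6) → sum 18
(-1, 12, 0, 6, 4) → sum 21
(12, 0, 6, 4, 5) → sum 27
(0, 6, 4, 5, -5) → sum 10
(6, 4, 5, -5, 12) → sum 22
(4, 5, -5, 12, -2) → sum 14
(5, -5, 12, -2, -8) → sum 2
(-5, 12, -2, -8, 6) → sum 3
(12, -2, -8, 6, 8) → sum 16

7, 18, 21, 27, 10, 22, 14, 2, 3, 16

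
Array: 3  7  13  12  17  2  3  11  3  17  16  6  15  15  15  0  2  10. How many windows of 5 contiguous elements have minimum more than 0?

11

[3, 7, 13, 12, 17] → min 3  > 0 ✓
[7, 13, 12, 17, 2] → min 2  > 0 ✓
[13, 12, 17, 2, 3] → min 2  > 0 ✓
[12, 17, 2, 3, 11] → min 2  > 0 ✓
[17, 2, 3, 11, 3] → min 2  > 0 ✓
[2, 3, 11, 3, 17] → min 2  > 0 ✓
[3, 11, 3, 17, 16] → min 3  > 0 ✓
[11, 3, 17, 16, 6] → min 3  > 0 ✓
[3, 17, 16, 6, 15] → min 3  > 0 ✓
[17, 16, 6, 15, 15] → min 6  > 0 ✓
[16, 6, 15, 15, 15] → min 6  > 0 ✓
[6, 15, 15, 15, 0] → min 0
[15, 15, 15, 0, 2] → min 0
[15, 15, 0, 2, 10] → min 0
11 windows satisfy the condition.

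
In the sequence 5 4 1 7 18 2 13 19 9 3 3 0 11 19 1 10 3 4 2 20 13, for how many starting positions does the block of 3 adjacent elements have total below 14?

5 4 1 → sum 10  < 14 ✓
4 1 7 → sum 12  < 14 ✓
1 7 18 → sum 26
7 18 2 → sum 27
18 2 13 → sum 33
2 13 19 → sum 34
13 19 9 → sum 41
19 9 3 → sum 31
9 3 3 → sum 15
3 3 0 → sum 6  < 14 ✓
3 0 11 → sum 14
0 11 19 → sum 30
11 19 1 → sum 31
19 1 10 → sum 30
1 10 3 → sum 14
10 3 4 → sum 17
3 4 2 → sum 9  < 14 ✓
4 2 20 → sum 26
2 20 13 → sum 35
4 windows satisfy the condition.

4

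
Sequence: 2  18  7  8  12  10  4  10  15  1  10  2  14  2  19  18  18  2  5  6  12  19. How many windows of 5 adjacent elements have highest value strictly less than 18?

8

(2, 18, 7, 8, 12) → max 18
(18, 7, 8, 12, 10) → max 18
(7, 8, 12, 10, 4) → max 12  < 18 ✓
(8, 12, 10, 4, 10) → max 12  < 18 ✓
(12, 10, 4, 10, 15) → max 15  < 18 ✓
(10, 4, 10, 15, 1) → max 15  < 18 ✓
(4, 10, 15, 1, 10) → max 15  < 18 ✓
(10, 15, 1, 10, 2) → max 15  < 18 ✓
(15, 1, 10, 2, 14) → max 15  < 18 ✓
(1, 10, 2, 14, 2) → max 14  < 18 ✓
(10, 2, 14, 2, 19) → max 19
(2, 14, 2, 19, 18) → max 19
(14, 2, 19, 18, 18) → max 19
(2, 19, 18, 18, 2) → max 19
(19, 18, 18, 2, 5) → max 19
(18, 18, 2, 5, 6) → max 18
(18, 2, 5, 6, 12) → max 18
(2, 5, 6, 12, 19) → max 19
8 windows satisfy the condition.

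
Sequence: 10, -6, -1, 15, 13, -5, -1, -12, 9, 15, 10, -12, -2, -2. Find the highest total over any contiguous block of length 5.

[10, -6, -1, 15, 13] → sum 31
[-6, -1, 15, 13, -5] → sum 16
[-1, 15, 13, -5, -1] → sum 21
[15, 13, -5, -1, -12] → sum 10
[13, -5, -1, -12, 9] → sum 4
[-5, -1, -12, 9, 15] → sum 6
[-1, -12, 9, 15, 10] → sum 21
[-12, 9, 15, 10, -12] → sum 10
[9, 15, 10, -12, -2] → sum 20
[15, 10, -12, -2, -2] → sum 9
Highest of these is 31.

31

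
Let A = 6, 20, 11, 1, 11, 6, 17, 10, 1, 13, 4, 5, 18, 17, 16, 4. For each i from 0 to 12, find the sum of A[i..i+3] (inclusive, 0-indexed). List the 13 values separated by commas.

38, 43, 29, 35, 44, 34, 41, 28, 23, 40, 44, 56, 55

[6, 20, 11, 1] → sum 38
[20, 11, 1, 11] → sum 43
[11, 1, 11, 6] → sum 29
[1, 11, 6, 17] → sum 35
[11, 6, 17, 10] → sum 44
[6, 17, 10, 1] → sum 34
[17, 10, 1, 13] → sum 41
[10, 1, 13, 4] → sum 28
[1, 13, 4, 5] → sum 23
[13, 4, 5, 18] → sum 40
[4, 5, 18, 17] → sum 44
[5, 18, 17, 16] → sum 56
[18, 17, 16, 4] → sum 55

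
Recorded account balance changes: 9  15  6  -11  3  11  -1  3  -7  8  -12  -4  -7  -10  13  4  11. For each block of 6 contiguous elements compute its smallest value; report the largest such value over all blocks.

-7

(9, 15, 6, -11, 3, 11) → min -11
(15, 6, -11, 3, 11, -1) → min -11
(6, -11, 3, 11, -1, 3) → min -11
(-11, 3, 11, -1, 3, -7) → min -11
(3, 11, -1, 3, -7, 8) → min -7
(11, -1, 3, -7, 8, -12) → min -12
(-1, 3, -7, 8, -12, -4) → min -12
(3, -7, 8, -12, -4, -7) → min -12
(-7, 8, -12, -4, -7, -10) → min -12
(8, -12, -4, -7, -10, 13) → min -12
(-12, -4, -7, -10, 13, 4) → min -12
(-4, -7, -10, 13, 4, 11) → min -10
Largest of these is -7.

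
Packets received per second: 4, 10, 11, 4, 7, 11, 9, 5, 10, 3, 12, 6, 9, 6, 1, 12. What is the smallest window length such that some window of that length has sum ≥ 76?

Extend right; whenever the sum reaches 76, record the length and shrink from the left:
add 4: running sum 4 < 76
add 10: running sum 14 < 76
add 11: running sum 25 < 76
add 4: running sum 29 < 76
add 7: running sum 36 < 76
add 11: running sum 47 < 76
add 9: running sum 56 < 76
add 5: running sum 61 < 76
add 10: running sum 71 < 76
add 3: running sum 74 < 76
add 12: shortest ending here [10, 11, 4, 7, 11, 9, 5, 10, 3, 12] sum 82, len 10
add 6: shortest ending here [11, 4, 7, 11, 9, 5, 10, 3, 12, 6] sum 78, len 10
add 9: shortest ending here [4, 7, 11, 9, 5, 10, 3, 12, 6, 9] sum 76, len 10
add 6: shortest ending here [7, 11, 9, 5, 10, 3, 12, 6, 9, 6] sum 78, len 10
add 1: shortest ending here [7, 11, 9, 5, 10, 3, 12, 6, 9, 6, 1] sum 79, len 11
add 12: shortest ending here [11, 9, 5, 10, 3, 12, 6, 9, 6, 1, 12] sum 84, len 11
Shortest qualifying length: 10.

10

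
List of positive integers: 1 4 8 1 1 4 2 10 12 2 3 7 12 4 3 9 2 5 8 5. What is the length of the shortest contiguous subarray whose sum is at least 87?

15

add 1: running sum 1 < 87
add 4: running sum 5 < 87
add 8: running sum 13 < 87
add 1: running sum 14 < 87
add 1: running sum 15 < 87
add 4: running sum 19 < 87
add 2: running sum 21 < 87
add 10: running sum 31 < 87
add 12: running sum 43 < 87
add 2: running sum 45 < 87
add 3: running sum 48 < 87
add 7: running sum 55 < 87
add 12: running sum 67 < 87
add 4: running sum 71 < 87
add 3: running sum 74 < 87
add 9: running sum 83 < 87
add 2: running sum 85 < 87
end 17: [4, 8, 1, 1, 4, 2, 10, 12, 2, 3, 7, 12, 4, 3, 9, 2, 5] sum 89, len 17
end 18: [8, 1, 1, 4, 2, 10, 12, 2, 3, 7, 12, 4, 3, 9, 2, 5, 8] sum 93, len 17
end 19: [4, 2, 10, 12, 2, 3, 7, 12, 4, 3, 9, 2, 5, 8, 5] sum 88, len 15
Shortest qualifying length: 15.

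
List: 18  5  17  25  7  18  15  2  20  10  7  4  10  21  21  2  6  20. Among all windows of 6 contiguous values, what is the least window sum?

53

18 5 17 25 7 18 → sum 90
5 17 25 7 18 15 → sum 87
17 25 7 18 15 2 → sum 84
25 7 18 15 2 20 → sum 87
7 18 15 2 20 10 → sum 72
18 15 2 20 10 7 → sum 72
15 2 20 10 7 4 → sum 58
2 20 10 7 4 10 → sum 53
20 10 7 4 10 21 → sum 72
10 7 4 10 21 21 → sum 73
7 4 10 21 21 2 → sum 65
4 10 21 21 2 6 → sum 64
10 21 21 2 6 20 → sum 80
Least of these is 53.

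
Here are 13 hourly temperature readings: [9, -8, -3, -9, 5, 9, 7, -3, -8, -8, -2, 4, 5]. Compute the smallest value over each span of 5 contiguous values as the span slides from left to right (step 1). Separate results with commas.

-9, -9, -9, -9, -8, -8, -8, -8, -8

(9, -8, -3, -9, 5) → min -9
(-8, -3, -9, 5, 9) → min -9
(-3, -9, 5, 9, 7) → min -9
(-9, 5, 9, 7, -3) → min -9
(5, 9, 7, -3, -8) → min -8
(9, 7, -3, -8, -8) → min -8
(7, -3, -8, -8, -2) → min -8
(-3, -8, -8, -2, 4) → min -8
(-8, -8, -2, 4, 5) → min -8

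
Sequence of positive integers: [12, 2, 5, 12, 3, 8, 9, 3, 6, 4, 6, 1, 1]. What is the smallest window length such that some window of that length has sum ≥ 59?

9

add 12: running sum 12 < 59
add 2: running sum 14 < 59
add 5: running sum 19 < 59
add 12: running sum 31 < 59
add 3: running sum 34 < 59
add 8: running sum 42 < 59
add 9: running sum 51 < 59
add 3: running sum 54 < 59
add 6: shortest ending here [12, 2, 5, 12, 3, 8, 9, 3, 6] sum 60, len 9
add 4: shortest ending here [12, 2, 5, 12, 3, 8, 9, 3, 6, 4] sum 64, len 10
add 6: shortest ending here [12, 2, 5, 12, 3, 8, 9, 3, 6, 4, 6] sum 70, len 11
add 1: shortest ending here [2, 5, 12, 3, 8, 9, 3, 6, 4, 6, 1] sum 59, len 11
add 1: shortest ending here [2, 5, 12, 3, 8, 9, 3, 6, 4, 6, 1, 1] sum 60, len 12
Shortest qualifying length: 9.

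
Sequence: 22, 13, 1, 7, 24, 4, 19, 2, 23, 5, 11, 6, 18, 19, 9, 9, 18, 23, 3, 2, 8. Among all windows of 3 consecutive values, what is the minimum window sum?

13

22 13 1 → sum 36
13 1 7 → sum 21
1 7 24 → sum 32
7 24 4 → sum 35
24 4 19 → sum 47
4 19 2 → sum 25
19 2 23 → sum 44
2 23 5 → sum 30
23 5 11 → sum 39
5 11 6 → sum 22
11 6 18 → sum 35
6 18 19 → sum 43
18 19 9 → sum 46
19 9 9 → sum 37
9 9 18 → sum 36
9 18 23 → sum 50
18 23 3 → sum 44
23 3 2 → sum 28
3 2 8 → sum 13
Minimum of these is 13.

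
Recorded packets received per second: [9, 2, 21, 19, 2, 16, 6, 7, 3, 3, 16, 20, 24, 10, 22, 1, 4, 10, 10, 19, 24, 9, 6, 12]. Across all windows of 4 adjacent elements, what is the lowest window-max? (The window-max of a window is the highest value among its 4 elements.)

7

[9, 2, 21, 19] → max 21
[2, 21, 19, 2] → max 21
[21, 19, 2, 16] → max 21
[19, 2, 16, 6] → max 19
[2, 16, 6, 7] → max 16
[16, 6, 7, 3] → max 16
[6, 7, 3, 3] → max 7
[7, 3, 3, 16] → max 16
[3, 3, 16, 20] → max 20
[3, 16, 20, 24] → max 24
[16, 20, 24, 10] → max 24
[20, 24, 10, 22] → max 24
[24, 10, 22, 1] → max 24
[10, 22, 1, 4] → max 22
[22, 1, 4, 10] → max 22
[1, 4, 10, 10] → max 10
[4, 10, 10, 19] → max 19
[10, 10, 19, 24] → max 24
[10, 19, 24, 9] → max 24
[19, 24, 9, 6] → max 24
[24, 9, 6, 12] → max 24
Lowest of these is 7.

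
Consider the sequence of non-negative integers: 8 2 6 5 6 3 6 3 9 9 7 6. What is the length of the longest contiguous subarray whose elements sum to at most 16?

add 8: [8] sum 8, len 1
add 2: [8, 2] sum 10, len 2
add 6: [8, 2, 6] sum 16, len 3
add 5: [2, 6, 5] sum 13, len 3
add 6: [5, 6] sum 11, len 2
add 3: [5, 6, 3] sum 14, len 3
add 6: [6, 3, 6] sum 15, len 3
add 3: [3, 6, 3] sum 12, len 3
add 9: [3, 9] sum 12, len 2
add 9: [9] sum 9, len 1
add 7: [9, 7] sum 16, len 2
add 6: [7, 6] sum 13, len 2
Longest length seen: 3.

3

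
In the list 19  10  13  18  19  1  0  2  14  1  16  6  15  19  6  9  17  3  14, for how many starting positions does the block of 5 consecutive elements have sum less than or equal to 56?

10

[19, 10, 13, 18, 19] → sum 79
[10, 13, 18, 19, 1] → sum 61
[13, 18, 19, 1, 0] → sum 51  ≤ 56 ✓
[18, 19, 1, 0, 2] → sum 40  ≤ 56 ✓
[19, 1, 0, 2, 14] → sum 36  ≤ 56 ✓
[1, 0, 2, 14, 1] → sum 18  ≤ 56 ✓
[0, 2, 14, 1, 16] → sum 33  ≤ 56 ✓
[2, 14, 1, 16, 6] → sum 39  ≤ 56 ✓
[14, 1, 16, 6, 15] → sum 52  ≤ 56 ✓
[1, 16, 6, 15, 19] → sum 57
[16, 6, 15, 19, 6] → sum 62
[6, 15, 19, 6, 9] → sum 55  ≤ 56 ✓
[15, 19, 6, 9, 17] → sum 66
[19, 6, 9, 17, 3] → sum 54  ≤ 56 ✓
[6, 9, 17, 3, 14] → sum 49  ≤ 56 ✓
10 windows satisfy the condition.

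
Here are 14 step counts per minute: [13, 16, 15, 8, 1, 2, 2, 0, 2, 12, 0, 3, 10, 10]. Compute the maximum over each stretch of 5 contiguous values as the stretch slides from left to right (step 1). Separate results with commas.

Sliding a size-5 window across the 14 values:
[13, 16, 15, 8, 1] → max 16
[16, 15, 8, 1, 2] → max 16
[15, 8, 1, 2, 2] → max 15
[8, 1, 2, 2, 0] → max 8
[1, 2, 2, 0, 2] → max 2
[2, 2, 0, 2, 12] → max 12
[2, 0, 2, 12, 0] → max 12
[0, 2, 12, 0, 3] → max 12
[2, 12, 0, 3, 10] → max 12
[12, 0, 3, 10, 10] → max 12

16, 16, 15, 8, 2, 12, 12, 12, 12, 12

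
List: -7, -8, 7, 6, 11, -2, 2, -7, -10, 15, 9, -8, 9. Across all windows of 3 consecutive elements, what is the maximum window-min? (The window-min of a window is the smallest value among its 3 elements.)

(-7, -8, 7) → min -8
(-8, 7, 6) → min -8
(7, 6, 11) → min 6
(6, 11, -2) → min -2
(11, -2, 2) → min -2
(-2, 2, -7) → min -7
(2, -7, -10) → min -10
(-7, -10, 15) → min -10
(-10, 15, 9) → min -10
(15, 9, -8) → min -8
(9, -8, 9) → min -8
Maximum of these is 6.

6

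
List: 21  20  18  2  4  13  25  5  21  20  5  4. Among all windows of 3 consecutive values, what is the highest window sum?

59

[21, 20, 18] → sum 59
[20, 18, 2] → sum 40
[18, 2, 4] → sum 24
[2, 4, 13] → sum 19
[4, 13, 25] → sum 42
[13, 25, 5] → sum 43
[25, 5, 21] → sum 51
[5, 21, 20] → sum 46
[21, 20, 5] → sum 46
[20, 5, 4] → sum 29
Highest of these is 59.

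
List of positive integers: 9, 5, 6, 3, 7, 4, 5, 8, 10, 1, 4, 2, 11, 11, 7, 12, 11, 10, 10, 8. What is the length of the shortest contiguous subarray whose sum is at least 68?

add 9: running sum 9 < 68
add 5: running sum 14 < 68
add 6: running sum 20 < 68
add 3: running sum 23 < 68
add 7: running sum 30 < 68
add 4: running sum 34 < 68
add 5: running sum 39 < 68
add 8: running sum 47 < 68
add 10: running sum 57 < 68
add 1: running sum 58 < 68
add 4: running sum 62 < 68
add 2: running sum 64 < 68
end 12: [9, 5, 6, 3, 7, 4, 5, 8, 10, 1, 4, 2, 11] sum 75, len 13
end 13: [6, 3, 7, 4, 5, 8, 10, 1, 4, 2, 11, 11] sum 72, len 12
end 14: [7, 4, 5, 8, 10, 1, 4, 2, 11, 11, 7] sum 70, len 11
end 15: [5, 8, 10, 1, 4, 2, 11, 11, 7, 12] sum 71, len 10
end 16: [10, 1, 4, 2, 11, 11, 7, 12, 11] sum 69, len 9
end 17: [4, 2, 11, 11, 7, 12, 11, 10] sum 68, len 8
end 18: [11, 11, 7, 12, 11, 10, 10] sum 72, len 7
end 19: [11, 7, 12, 11, 10, 10, 8] sum 69, len 7
Shortest qualifying length: 7.

7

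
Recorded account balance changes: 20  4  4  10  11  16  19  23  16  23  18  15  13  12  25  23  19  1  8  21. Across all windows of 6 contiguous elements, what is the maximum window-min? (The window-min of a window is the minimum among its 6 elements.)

20 4 4 10 11 16 → min 4
4 4 10 11 16 19 → min 4
4 10 11 16 19 23 → min 4
10 11 16 19 23 16 → min 10
11 16 19 23 16 23 → min 11
16 19 23 16 23 18 → min 16
19 23 16 23 18 15 → min 15
23 16 23 18 15 13 → min 13
16 23 18 15 13 12 → min 12
23 18 15 13 12 25 → min 12
18 15 13 12 25 23 → min 12
15 13 12 25 23 19 → min 12
13 12 25 23 19 1 → min 1
12 25 23 19 1 8 → min 1
25 23 19 1 8 21 → min 1
Maximum of these is 16.

16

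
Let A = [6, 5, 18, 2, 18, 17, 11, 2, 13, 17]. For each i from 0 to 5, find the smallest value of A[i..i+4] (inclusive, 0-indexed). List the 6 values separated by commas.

2, 2, 2, 2, 2, 2

[6, 5, 18, 2, 18] → min 2
[5, 18, 2, 18, 17] → min 2
[18, 2, 18, 17, 11] → min 2
[2, 18, 17, 11, 2] → min 2
[18, 17, 11, 2, 13] → min 2
[17, 11, 2, 13, 17] → min 2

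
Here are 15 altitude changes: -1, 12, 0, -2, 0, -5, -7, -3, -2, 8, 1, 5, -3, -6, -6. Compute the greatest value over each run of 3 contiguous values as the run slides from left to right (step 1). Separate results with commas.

12, 12, 0, 0, 0, -3, -2, 8, 8, 8, 5, 5, -3

[-1, 12, 0] → max 12
[12, 0, -2] → max 12
[0, -2, 0] → max 0
[-2, 0, -5] → max 0
[0, -5, -7] → max 0
[-5, -7, -3] → max -3
[-7, -3, -2] → max -2
[-3, -2, 8] → max 8
[-2, 8, 1] → max 8
[8, 1, 5] → max 8
[1, 5, -3] → max 5
[5, -3, -6] → max 5
[-3, -6, -6] → max -3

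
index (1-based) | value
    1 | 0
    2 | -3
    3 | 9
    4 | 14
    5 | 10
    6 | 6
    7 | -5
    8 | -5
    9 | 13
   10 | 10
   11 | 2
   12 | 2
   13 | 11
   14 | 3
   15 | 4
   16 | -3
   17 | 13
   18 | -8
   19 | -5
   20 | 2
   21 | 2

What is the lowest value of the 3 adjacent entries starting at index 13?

3

Elements at indices 13..15: 11, 3, 4
min(11, 3, 4) = 3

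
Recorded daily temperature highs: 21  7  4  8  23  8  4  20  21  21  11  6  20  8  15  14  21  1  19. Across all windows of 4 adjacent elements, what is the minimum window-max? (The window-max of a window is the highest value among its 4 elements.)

Each size-4 window and its max:
21 7 4 8 → max 21
7 4 8 23 → max 23
4 8 23 8 → max 23
8 23 8 4 → max 23
23 8 4 20 → max 23
8 4 20 21 → max 21
4 20 21 21 → max 21
20 21 21 11 → max 21
21 21 11 6 → max 21
21 11 6 20 → max 21
11 6 20 8 → max 20
6 20 8 15 → max 20
20 8 15 14 → max 20
8 15 14 21 → max 21
15 14 21 1 → max 21
14 21 1 19 → max 21
Minimum of these is 20.

20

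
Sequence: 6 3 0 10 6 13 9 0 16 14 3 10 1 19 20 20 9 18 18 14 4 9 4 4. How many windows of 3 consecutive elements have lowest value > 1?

13

(6, 3, 0) → min 0
(3, 0, 10) → min 0
(0, 10, 6) → min 0
(10, 6, 13) → min 6  > 1 ✓
(6, 13, 9) → min 6  > 1 ✓
(13, 9, 0) → min 0
(9, 0, 16) → min 0
(0, 16, 14) → min 0
(16, 14, 3) → min 3  > 1 ✓
(14, 3, 10) → min 3  > 1 ✓
(3, 10, 1) → min 1
(10, 1, 19) → min 1
(1, 19, 20) → min 1
(19, 20, 20) → min 19  > 1 ✓
(20, 20, 9) → min 9  > 1 ✓
(20, 9, 18) → min 9  > 1 ✓
(9, 18, 18) → min 9  > 1 ✓
(18, 18, 14) → min 14  > 1 ✓
(18, 14, 4) → min 4  > 1 ✓
(14, 4, 9) → min 4  > 1 ✓
(4, 9, 4) → min 4  > 1 ✓
(9, 4, 4) → min 4  > 1 ✓
13 windows satisfy the condition.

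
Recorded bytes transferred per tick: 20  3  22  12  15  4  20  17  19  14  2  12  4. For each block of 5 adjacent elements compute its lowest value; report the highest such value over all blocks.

4

[20, 3, 22, 12, 15] → min 3
[3, 22, 12, 15, 4] → min 3
[22, 12, 15, 4, 20] → min 4
[12, 15, 4, 20, 17] → min 4
[15, 4, 20, 17, 19] → min 4
[4, 20, 17, 19, 14] → min 4
[20, 17, 19, 14, 2] → min 2
[17, 19, 14, 2, 12] → min 2
[19, 14, 2, 12, 4] → min 2
Highest of these is 4.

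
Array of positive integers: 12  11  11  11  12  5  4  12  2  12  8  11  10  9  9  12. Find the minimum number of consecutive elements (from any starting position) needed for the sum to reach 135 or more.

15

add 12: running sum 12 < 135
add 11: running sum 23 < 135
add 11: running sum 34 < 135
add 11: running sum 45 < 135
add 12: running sum 57 < 135
add 5: running sum 62 < 135
add 4: running sum 66 < 135
add 12: running sum 78 < 135
add 2: running sum 80 < 135
add 12: running sum 92 < 135
add 8: running sum 100 < 135
add 11: running sum 111 < 135
add 10: running sum 121 < 135
add 9: running sum 130 < 135
add 9: shortest ending here [12, 11, 11, 11, 12, 5, 4, 12, 2, 12, 8, 11, 10, 9, 9] sum 139, len 15
add 12: shortest ending here [11, 11, 11, 12, 5, 4, 12, 2, 12, 8, 11, 10, 9, 9, 12] sum 139, len 15
Shortest qualifying length: 15.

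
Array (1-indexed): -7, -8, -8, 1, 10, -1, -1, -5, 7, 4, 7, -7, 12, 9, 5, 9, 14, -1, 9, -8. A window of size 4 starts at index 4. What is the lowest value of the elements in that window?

-1

Elements at indices 4..7: 1, 10, -1, -1
min(1, 10, -1, -1) = -1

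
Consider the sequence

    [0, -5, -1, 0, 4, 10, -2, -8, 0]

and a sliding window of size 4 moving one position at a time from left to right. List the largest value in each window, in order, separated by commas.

0, 4, 10, 10, 10, 10

Sliding a size-4 window across the 9 values:
[0, -5, -1, 0] → max 0
[-5, -1, 0, 4] → max 4
[-1, 0, 4, 10] → max 10
[0, 4, 10, -2] → max 10
[4, 10, -2, -8] → max 10
[10, -2, -8, 0] → max 10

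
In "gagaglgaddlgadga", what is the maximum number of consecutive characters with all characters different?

4

add g: [g] len 1
add a: [g, a] len 2
add g (repeat g, move left end past it): [a, g] len 2
add a (repeat a, move left end past it): [g, a] len 2
add g (repeat g, move left end past it): [a, g] len 2
add l: [a, g, l] len 3
add g (repeat g, move left end past it): [l, g] len 2
add a: [l, g, a] len 3
add d: [l, g, a, d] len 4
add d (repeat d, move left end past it): [d] len 1
add l: [d, l] len 2
add g: [d, l, g] len 3
add a: [d, l, g, a] len 4
add d (repeat d, move left end past it): [l, g, a, d] len 4
add g (repeat g, move left end past it): [a, d, g] len 3
add a (repeat a, move left end past it): [d, g, a] len 3
Longest all-distinct length: 4.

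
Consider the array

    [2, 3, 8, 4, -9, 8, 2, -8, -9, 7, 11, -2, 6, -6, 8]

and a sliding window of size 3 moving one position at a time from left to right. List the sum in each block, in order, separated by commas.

[2, 3, 8] → sum 13
[3, 8, 4] → sum 15
[8, 4, -9] → sum 3
[4, -9, 8] → sum 3
[-9, 8, 2] → sum 1
[8, 2, -8] → sum 2
[2, -8, -9] → sum -15
[-8, -9, 7] → sum -10
[-9, 7, 11] → sum 9
[7, 11, -2] → sum 16
[11, -2, 6] → sum 15
[-2, 6, -6] → sum -2
[6, -6, 8] → sum 8

13, 15, 3, 3, 1, 2, -15, -10, 9, 16, 15, -2, 8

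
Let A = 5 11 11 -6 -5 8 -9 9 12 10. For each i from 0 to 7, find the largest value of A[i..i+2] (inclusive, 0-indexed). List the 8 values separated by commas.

11, 11, 11, 8, 8, 9, 12, 12

[5, 11, 11] → max 11
[11, 11, -6] → max 11
[11, -6, -5] → max 11
[-6, -5, 8] → max 8
[-5, 8, -9] → max 8
[8, -9, 9] → max 9
[-9, 9, 12] → max 12
[9, 12, 10] → max 12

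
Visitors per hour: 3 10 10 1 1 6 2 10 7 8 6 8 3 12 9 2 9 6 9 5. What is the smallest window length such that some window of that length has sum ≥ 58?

Extend right; whenever the sum reaches 58, record the length and shrink from the left:
add 3: running sum 3 < 58
add 10: running sum 13 < 58
add 10: running sum 23 < 58
add 1: running sum 24 < 58
add 1: running sum 25 < 58
add 6: running sum 31 < 58
add 2: running sum 33 < 58
add 10: running sum 43 < 58
add 7: running sum 50 < 58
end 9: [3, 10, 10, 1, 1, 6, 2, 10, 7, 8] sum 58, len 10
end 10: [10, 10, 1, 1, 6, 2, 10, 7, 8, 6] sum 61, len 10
end 11: [10, 1, 1, 6, 2, 10, 7, 8, 6, 8] sum 59, len 10
end 12: [10, 1, 1, 6, 2, 10, 7, 8, 6, 8, 3] sum 62, len 11
end 13: [6, 2, 10, 7, 8, 6, 8, 3, 12] sum 62, len 9
end 14: [10, 7, 8, 6, 8, 3, 12, 9] sum 63, len 8
end 15: [10, 7, 8, 6, 8, 3, 12, 9, 2] sum 65, len 9
end 16: [7, 8, 6, 8, 3, 12, 9, 2, 9] sum 64, len 9
end 17: [8, 6, 8, 3, 12, 9, 2, 9, 6] sum 63, len 9
end 18: [8, 3, 12, 9, 2, 9, 6, 9] sum 58, len 8
end 19: [8, 3, 12, 9, 2, 9, 6, 9, 5] sum 63, len 9
Shortest qualifying length: 8.

8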